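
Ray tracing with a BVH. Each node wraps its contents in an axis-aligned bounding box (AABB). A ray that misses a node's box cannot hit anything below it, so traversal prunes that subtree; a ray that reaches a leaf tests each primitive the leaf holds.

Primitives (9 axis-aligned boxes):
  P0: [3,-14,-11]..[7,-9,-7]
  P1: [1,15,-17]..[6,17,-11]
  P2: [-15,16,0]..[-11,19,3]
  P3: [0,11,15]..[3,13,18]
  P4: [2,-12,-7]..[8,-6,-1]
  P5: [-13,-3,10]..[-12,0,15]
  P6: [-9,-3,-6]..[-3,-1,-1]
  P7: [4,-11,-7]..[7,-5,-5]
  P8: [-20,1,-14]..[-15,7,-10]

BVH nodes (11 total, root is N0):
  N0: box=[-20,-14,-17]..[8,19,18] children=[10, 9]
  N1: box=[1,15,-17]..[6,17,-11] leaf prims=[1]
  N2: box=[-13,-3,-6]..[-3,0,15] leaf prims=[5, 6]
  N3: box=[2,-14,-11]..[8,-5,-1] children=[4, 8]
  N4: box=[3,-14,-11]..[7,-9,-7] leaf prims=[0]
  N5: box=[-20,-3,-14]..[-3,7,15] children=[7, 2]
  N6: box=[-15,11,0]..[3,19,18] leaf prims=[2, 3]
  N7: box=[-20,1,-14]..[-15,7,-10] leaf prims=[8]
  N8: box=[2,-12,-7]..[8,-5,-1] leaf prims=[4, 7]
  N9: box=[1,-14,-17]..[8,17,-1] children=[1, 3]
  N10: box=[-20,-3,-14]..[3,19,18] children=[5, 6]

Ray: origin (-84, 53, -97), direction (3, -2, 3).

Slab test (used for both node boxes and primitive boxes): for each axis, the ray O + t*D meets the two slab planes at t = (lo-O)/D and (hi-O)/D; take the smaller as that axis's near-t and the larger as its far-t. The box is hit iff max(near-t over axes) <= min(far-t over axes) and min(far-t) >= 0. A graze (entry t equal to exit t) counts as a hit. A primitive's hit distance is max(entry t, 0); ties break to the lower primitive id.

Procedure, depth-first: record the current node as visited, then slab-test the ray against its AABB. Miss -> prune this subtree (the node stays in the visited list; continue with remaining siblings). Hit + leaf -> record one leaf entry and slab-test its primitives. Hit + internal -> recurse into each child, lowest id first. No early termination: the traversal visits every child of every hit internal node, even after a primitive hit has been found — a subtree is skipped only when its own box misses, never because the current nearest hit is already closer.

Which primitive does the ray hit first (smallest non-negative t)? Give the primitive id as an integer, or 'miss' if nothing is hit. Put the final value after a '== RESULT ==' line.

Walk:
N0 x:[64/3,92/3] y:[17,67/2] z:[80/3,115/3] -> hit [80/3,92/3], descend [9, 10]
  N9 x:[85/3,92/3] y:[18,67/2] z:[80/3,32] -> hit [85/3,92/3], descend [1, 3]
    N1 x:[85/3,30] y:[18,19] z:[80/3,86/3] -> miss, prune
    N3 x:[86/3,92/3] y:[29,67/2] z:[86/3,32] -> hit [29,92/3], descend [4, 8]
      N4 x:[29,91/3] y:[31,67/2] z:[86/3,30] -> miss, prune
      N8 x:[86/3,92/3] y:[29,65/2] z:[30,32] -> hit [30,92/3] leaf, test {P4@t=30, P7@t=30}
  N10 x:[64/3,29] y:[17,28] z:[83/3,115/3] -> hit [83/3,28], descend [5, 6]
    N5 x:[64/3,27] y:[23,28] z:[83/3,112/3] -> miss, prune
    N6 x:[23,29] y:[17,21] z:[97/3,115/3] -> miss, prune

order=[0, 9, 1, 3, 4, 8, 10, 5, 6]  |boxes|=9  |leaves|=1  hit=P4

== RESULT ==
4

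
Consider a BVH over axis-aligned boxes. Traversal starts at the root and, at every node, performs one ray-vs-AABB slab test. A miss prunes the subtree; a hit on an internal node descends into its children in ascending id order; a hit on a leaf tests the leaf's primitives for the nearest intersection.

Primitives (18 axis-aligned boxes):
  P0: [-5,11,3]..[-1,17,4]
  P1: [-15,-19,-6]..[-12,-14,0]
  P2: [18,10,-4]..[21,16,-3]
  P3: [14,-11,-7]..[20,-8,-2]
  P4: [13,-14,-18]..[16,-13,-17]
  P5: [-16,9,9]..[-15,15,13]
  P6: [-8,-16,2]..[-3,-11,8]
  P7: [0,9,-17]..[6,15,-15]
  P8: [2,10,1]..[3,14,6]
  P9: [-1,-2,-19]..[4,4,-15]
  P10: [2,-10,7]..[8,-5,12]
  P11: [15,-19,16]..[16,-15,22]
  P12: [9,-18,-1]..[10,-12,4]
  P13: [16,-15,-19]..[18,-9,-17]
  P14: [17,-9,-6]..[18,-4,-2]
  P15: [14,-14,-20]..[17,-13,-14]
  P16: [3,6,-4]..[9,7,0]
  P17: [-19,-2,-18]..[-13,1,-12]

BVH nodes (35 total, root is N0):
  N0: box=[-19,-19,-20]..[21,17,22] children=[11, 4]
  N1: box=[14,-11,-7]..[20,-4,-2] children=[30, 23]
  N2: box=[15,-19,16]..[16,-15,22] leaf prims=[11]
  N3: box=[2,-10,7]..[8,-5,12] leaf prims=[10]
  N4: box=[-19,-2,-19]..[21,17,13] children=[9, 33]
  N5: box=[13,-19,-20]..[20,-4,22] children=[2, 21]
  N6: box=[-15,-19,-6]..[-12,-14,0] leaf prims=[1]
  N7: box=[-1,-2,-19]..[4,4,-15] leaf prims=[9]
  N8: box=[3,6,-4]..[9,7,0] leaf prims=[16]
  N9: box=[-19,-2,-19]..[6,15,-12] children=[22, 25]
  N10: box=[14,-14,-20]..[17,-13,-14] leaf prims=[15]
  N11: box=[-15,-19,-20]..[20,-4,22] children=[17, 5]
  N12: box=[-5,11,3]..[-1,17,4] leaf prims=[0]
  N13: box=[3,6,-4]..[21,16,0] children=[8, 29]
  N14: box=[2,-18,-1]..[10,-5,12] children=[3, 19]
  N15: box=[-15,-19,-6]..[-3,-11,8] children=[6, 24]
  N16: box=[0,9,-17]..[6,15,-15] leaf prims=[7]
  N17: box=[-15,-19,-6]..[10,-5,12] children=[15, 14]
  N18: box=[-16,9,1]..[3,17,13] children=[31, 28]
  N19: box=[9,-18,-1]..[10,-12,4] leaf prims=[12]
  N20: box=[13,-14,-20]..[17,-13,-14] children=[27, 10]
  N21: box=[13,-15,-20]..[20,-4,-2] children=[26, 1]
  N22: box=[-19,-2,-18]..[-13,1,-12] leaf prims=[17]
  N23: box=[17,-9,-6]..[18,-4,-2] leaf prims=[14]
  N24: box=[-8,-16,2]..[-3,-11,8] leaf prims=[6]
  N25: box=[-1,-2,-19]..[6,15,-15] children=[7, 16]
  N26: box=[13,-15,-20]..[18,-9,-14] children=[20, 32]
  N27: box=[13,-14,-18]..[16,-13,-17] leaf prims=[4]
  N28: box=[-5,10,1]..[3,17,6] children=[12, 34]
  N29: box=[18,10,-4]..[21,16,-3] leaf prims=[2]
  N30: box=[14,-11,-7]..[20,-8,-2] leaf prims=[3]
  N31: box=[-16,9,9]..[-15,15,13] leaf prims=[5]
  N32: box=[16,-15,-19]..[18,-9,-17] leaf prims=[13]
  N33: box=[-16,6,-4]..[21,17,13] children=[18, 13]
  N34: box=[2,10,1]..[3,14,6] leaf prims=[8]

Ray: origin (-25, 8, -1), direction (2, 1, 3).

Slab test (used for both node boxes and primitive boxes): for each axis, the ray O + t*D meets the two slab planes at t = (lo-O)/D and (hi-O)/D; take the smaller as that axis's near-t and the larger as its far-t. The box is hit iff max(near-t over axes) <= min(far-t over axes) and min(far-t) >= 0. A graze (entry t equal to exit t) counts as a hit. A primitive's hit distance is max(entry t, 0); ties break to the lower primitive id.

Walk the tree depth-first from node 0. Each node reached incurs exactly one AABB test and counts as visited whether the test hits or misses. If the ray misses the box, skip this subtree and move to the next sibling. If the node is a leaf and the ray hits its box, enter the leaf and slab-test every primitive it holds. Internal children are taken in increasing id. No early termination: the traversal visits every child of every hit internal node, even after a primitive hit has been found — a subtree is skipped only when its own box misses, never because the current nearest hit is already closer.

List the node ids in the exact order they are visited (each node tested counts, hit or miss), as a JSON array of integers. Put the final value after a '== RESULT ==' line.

Traverse from the root:
N0 x:[3,23] y:[-27,9] z:[-19/3,23/3] -> hit [3,23/3], descend [4, 11]
  N4 x:[3,23] y:[-10,9] z:[-6,14/3] -> hit [3,14/3], descend [9, 33]
    N9 x:[3,31/2] y:[-10,7] z:[-6,-11/3] -> miss, prune
    N33 x:[9/2,23] y:[-2,9] z:[-1,14/3] -> hit [9/2,14/3], descend [13, 18]
      N13 x:[14,23] y:[-2,8] z:[-1,1/3] -> miss, prune
      N18 x:[9/2,14] y:[1,9] z:[2/3,14/3] -> hit [9/2,14/3], descend [28, 31]
        N28 x:[10,14] y:[2,9] z:[2/3,7/3] -> miss, prune
        N31 x:[9/2,5] y:[1,7] z:[10/3,14/3] -> hit [9/2,14/3] leaf, test {P5@t=9/2}
  N11 x:[5,45/2] y:[-27,-12] z:[-19/3,23/3] -> miss, prune

Visited [0, 4, 9, 33, 13, 18, 28, 31, 11]. Tests: 9 box, 1 leaf. Nearest: P5.

== RESULT ==
[0, 4, 9, 33, 13, 18, 28, 31, 11]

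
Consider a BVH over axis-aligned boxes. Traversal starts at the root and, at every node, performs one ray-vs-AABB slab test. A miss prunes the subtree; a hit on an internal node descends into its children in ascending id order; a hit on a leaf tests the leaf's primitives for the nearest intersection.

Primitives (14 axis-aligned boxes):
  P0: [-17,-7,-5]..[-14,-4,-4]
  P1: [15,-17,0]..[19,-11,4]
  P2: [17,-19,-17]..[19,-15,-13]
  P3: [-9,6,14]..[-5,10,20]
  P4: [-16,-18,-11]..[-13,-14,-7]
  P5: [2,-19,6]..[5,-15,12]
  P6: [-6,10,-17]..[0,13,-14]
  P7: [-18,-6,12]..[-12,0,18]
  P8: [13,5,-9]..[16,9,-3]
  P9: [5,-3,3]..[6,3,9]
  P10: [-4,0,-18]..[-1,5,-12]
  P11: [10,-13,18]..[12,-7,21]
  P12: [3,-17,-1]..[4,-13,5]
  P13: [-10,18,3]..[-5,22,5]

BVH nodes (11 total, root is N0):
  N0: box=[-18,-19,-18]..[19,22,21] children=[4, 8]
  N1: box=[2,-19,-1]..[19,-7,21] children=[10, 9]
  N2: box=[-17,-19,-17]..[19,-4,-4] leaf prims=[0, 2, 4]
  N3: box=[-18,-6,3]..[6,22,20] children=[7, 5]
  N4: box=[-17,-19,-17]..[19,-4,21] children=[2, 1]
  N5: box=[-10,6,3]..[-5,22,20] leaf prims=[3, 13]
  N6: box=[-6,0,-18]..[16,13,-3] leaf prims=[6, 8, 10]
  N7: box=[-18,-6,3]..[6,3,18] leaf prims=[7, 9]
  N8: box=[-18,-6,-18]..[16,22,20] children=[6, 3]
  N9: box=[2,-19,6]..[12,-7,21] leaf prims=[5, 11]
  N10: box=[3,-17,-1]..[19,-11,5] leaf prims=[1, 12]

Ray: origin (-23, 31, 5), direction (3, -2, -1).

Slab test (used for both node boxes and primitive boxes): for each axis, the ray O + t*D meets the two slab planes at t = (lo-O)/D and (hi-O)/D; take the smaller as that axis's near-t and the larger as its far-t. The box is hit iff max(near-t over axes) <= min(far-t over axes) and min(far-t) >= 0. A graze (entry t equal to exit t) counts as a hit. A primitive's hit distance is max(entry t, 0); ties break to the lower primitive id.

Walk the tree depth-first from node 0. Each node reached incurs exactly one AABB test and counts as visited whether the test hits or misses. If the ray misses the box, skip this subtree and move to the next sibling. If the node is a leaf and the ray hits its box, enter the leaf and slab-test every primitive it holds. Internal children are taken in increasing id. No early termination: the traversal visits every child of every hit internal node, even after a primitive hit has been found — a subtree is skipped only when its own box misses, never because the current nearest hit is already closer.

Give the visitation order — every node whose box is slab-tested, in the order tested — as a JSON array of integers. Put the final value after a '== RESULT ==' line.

Trace the traversal:
N0 x:[5/3,14] y:[9/2,25] z:[-16,23] -> hit [9/2,14], descend [4, 8]
  N4 x:[2,14] y:[35/2,25] z:[-16,22] -> miss, prune
  N8 x:[5/3,13] y:[9/2,37/2] z:[-15,23] -> hit [9/2,13], descend [3, 6]
    N3 x:[5/3,29/3] y:[9/2,37/2] z:[-15,2] -> miss, prune
    N6 x:[17/3,13] y:[9,31/2] z:[8,23] -> hit [9,13] leaf, test {P6(miss), P8@t=12, P10(miss)}

Summary -> nodes [0, 4, 8, 3, 6]; box-tests=5; leaf-entries=1; first=P8

== RESULT ==
[0, 4, 8, 3, 6]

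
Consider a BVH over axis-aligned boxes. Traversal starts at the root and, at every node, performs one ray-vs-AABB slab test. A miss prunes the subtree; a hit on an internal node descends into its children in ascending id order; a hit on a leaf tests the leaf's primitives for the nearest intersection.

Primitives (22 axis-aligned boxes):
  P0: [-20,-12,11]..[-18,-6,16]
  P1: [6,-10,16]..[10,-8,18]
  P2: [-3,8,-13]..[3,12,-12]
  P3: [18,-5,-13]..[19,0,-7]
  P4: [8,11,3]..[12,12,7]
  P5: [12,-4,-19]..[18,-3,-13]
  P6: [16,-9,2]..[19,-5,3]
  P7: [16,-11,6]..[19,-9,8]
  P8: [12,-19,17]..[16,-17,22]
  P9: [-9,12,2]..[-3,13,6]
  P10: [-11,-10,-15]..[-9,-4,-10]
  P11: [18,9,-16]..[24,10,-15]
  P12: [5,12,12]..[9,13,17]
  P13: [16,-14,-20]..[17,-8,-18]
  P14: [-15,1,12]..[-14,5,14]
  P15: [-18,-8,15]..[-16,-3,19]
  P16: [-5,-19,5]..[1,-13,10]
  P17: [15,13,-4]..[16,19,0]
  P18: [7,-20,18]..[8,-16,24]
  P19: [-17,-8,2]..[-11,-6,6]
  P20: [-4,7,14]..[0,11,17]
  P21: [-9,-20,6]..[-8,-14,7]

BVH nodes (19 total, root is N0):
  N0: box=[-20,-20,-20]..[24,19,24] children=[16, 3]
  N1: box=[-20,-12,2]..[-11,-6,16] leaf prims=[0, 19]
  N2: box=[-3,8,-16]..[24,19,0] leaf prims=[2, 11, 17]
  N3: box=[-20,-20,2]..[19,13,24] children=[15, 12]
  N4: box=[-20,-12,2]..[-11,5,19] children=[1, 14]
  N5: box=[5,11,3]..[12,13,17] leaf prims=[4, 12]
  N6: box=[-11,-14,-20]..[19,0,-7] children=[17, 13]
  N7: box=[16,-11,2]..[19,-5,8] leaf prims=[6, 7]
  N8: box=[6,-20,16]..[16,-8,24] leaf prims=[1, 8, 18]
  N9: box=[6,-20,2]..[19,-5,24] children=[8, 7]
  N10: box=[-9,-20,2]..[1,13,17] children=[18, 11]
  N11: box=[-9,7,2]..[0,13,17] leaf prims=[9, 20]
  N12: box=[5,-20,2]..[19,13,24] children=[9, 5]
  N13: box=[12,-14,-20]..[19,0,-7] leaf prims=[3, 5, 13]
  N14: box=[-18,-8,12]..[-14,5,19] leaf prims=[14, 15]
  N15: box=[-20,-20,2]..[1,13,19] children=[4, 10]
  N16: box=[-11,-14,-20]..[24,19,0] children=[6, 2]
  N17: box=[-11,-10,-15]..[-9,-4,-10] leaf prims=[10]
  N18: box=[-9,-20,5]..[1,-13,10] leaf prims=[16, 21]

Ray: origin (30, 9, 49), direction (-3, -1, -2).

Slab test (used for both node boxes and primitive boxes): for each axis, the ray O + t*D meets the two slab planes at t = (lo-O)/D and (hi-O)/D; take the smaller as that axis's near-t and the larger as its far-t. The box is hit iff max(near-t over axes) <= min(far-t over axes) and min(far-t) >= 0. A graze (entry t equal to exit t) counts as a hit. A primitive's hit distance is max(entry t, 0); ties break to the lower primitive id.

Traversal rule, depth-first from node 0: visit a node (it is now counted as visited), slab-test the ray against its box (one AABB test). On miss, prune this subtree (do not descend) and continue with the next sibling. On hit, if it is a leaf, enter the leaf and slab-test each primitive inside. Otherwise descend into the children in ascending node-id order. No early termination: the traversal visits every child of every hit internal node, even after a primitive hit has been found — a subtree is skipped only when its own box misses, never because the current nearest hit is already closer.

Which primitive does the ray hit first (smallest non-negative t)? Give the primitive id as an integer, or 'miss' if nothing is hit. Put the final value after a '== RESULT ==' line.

Walk:
N0 x:[2,50/3] y:[-10,29] z:[25/2,69/2] -> hit [25/2,50/3], descend [3, 16]
  N3 x:[11/3,50/3] y:[-4,29] z:[25/2,47/2] -> hit [25/2,50/3], descend [12, 15]
    N12 x:[11/3,25/3] y:[-4,29] z:[25/2,47/2] -> miss, prune
    N15 x:[29/3,50/3] y:[-4,29] z:[15,47/2] -> hit [15,50/3], descend [4, 10]
      N4 x:[41/3,50/3] y:[4,21] z:[15,47/2] -> hit [15,50/3], descend [1, 14]
        N1 x:[41/3,50/3] y:[15,21] z:[33/2,47/2] -> hit [33/2,50/3] leaf, test {P0@t=33/2, P19(miss)}
        N14 x:[44/3,16] y:[4,17] z:[15,37/2] -> hit [15,16] leaf, test {P14(miss), P15@t=46/3}
      N10 x:[29/3,13] y:[-4,29] z:[16,47/2] -> miss, prune
  N16 x:[2,41/3] y:[-10,23] z:[49/2,69/2] -> miss, prune

9 AABB tests over nodes [0, 3, 12, 15, 4, 1, 14, 10, 16]; 2 leaves entered; closest P15.

== RESULT ==
15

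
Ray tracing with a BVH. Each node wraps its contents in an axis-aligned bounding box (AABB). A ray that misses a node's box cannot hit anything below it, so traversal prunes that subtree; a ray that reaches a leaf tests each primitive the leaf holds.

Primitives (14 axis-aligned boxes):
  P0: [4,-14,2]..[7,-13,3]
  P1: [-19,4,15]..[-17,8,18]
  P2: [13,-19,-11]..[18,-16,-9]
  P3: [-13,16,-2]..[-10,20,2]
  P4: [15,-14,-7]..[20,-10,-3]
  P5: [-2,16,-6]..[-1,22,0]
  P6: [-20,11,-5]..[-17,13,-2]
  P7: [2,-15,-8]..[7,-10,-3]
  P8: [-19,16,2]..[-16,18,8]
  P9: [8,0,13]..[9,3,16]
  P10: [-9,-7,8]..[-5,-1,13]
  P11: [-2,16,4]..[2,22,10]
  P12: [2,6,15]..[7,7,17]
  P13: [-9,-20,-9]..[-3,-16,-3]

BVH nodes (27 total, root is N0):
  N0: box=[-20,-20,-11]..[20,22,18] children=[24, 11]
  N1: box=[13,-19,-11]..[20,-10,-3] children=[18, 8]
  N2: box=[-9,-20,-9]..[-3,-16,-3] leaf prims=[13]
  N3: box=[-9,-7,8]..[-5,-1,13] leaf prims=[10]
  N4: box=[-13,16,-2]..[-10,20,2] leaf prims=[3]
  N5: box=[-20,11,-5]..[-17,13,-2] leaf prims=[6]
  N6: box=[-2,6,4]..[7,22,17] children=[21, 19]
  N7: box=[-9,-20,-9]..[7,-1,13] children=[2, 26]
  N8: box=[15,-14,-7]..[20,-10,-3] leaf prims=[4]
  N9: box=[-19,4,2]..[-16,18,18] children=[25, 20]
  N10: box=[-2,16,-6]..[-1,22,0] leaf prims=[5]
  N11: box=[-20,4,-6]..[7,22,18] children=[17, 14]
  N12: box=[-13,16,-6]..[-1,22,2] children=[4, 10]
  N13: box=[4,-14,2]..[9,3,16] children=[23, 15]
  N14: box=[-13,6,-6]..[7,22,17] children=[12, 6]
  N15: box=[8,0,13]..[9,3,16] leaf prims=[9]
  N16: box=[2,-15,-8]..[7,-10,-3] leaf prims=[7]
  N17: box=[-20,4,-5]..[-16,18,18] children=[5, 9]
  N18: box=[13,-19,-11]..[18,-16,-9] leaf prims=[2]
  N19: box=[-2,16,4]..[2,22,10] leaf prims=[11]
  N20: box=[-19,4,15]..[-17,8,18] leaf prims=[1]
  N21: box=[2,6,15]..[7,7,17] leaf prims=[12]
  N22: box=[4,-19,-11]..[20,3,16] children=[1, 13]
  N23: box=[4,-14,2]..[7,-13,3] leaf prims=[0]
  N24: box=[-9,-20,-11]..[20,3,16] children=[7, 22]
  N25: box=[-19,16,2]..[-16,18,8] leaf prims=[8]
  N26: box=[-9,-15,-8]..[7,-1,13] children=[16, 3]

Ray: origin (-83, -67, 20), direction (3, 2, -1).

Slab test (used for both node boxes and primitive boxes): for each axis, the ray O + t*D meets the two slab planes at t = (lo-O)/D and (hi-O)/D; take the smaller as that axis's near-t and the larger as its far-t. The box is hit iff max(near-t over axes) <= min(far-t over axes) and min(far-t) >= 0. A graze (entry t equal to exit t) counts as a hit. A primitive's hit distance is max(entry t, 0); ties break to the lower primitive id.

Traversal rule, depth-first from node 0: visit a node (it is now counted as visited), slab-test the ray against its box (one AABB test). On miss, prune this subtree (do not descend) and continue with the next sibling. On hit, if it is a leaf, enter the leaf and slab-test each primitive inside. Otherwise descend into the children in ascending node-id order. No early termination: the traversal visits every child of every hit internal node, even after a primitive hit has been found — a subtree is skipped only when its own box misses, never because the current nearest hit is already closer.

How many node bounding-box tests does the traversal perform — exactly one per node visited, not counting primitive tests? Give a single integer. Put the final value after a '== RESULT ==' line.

Walk:
N0 x:[21,103/3] y:[47/2,89/2] z:[2,31] -> hit [47/2,31], descend [11, 24]
  N11 x:[21,30] y:[71/2,89/2] z:[2,26] -> miss, prune
  N24 x:[74/3,103/3] y:[47/2,35] z:[4,31] -> hit [74/3,31], descend [7, 22]
    N7 x:[74/3,30] y:[47/2,33] z:[7,29] -> hit [74/3,29], descend [2, 26]
      N2 x:[74/3,80/3] y:[47/2,51/2] z:[23,29] -> hit [74/3,51/2] leaf, test {P13@t=74/3}
      N26 x:[74/3,30] y:[26,33] z:[7,28] -> hit [26,28], descend [3, 16]
        N3 x:[74/3,26] y:[30,33] z:[7,12] -> miss, prune
        N16 x:[85/3,30] y:[26,57/2] z:[23,28] -> miss, prune
    N22 x:[29,103/3] y:[24,35] z:[4,31] -> hit [29,31], descend [1, 13]
      N1 x:[32,103/3] y:[24,57/2] z:[23,31] -> miss, prune
      N13 x:[29,92/3] y:[53/2,35] z:[4,18] -> miss, prune

11 AABB tests over nodes [0, 11, 24, 7, 2, 26, 3, 16, 22, 1, 13]; 1 leaf entered; closest P13.

== RESULT ==
11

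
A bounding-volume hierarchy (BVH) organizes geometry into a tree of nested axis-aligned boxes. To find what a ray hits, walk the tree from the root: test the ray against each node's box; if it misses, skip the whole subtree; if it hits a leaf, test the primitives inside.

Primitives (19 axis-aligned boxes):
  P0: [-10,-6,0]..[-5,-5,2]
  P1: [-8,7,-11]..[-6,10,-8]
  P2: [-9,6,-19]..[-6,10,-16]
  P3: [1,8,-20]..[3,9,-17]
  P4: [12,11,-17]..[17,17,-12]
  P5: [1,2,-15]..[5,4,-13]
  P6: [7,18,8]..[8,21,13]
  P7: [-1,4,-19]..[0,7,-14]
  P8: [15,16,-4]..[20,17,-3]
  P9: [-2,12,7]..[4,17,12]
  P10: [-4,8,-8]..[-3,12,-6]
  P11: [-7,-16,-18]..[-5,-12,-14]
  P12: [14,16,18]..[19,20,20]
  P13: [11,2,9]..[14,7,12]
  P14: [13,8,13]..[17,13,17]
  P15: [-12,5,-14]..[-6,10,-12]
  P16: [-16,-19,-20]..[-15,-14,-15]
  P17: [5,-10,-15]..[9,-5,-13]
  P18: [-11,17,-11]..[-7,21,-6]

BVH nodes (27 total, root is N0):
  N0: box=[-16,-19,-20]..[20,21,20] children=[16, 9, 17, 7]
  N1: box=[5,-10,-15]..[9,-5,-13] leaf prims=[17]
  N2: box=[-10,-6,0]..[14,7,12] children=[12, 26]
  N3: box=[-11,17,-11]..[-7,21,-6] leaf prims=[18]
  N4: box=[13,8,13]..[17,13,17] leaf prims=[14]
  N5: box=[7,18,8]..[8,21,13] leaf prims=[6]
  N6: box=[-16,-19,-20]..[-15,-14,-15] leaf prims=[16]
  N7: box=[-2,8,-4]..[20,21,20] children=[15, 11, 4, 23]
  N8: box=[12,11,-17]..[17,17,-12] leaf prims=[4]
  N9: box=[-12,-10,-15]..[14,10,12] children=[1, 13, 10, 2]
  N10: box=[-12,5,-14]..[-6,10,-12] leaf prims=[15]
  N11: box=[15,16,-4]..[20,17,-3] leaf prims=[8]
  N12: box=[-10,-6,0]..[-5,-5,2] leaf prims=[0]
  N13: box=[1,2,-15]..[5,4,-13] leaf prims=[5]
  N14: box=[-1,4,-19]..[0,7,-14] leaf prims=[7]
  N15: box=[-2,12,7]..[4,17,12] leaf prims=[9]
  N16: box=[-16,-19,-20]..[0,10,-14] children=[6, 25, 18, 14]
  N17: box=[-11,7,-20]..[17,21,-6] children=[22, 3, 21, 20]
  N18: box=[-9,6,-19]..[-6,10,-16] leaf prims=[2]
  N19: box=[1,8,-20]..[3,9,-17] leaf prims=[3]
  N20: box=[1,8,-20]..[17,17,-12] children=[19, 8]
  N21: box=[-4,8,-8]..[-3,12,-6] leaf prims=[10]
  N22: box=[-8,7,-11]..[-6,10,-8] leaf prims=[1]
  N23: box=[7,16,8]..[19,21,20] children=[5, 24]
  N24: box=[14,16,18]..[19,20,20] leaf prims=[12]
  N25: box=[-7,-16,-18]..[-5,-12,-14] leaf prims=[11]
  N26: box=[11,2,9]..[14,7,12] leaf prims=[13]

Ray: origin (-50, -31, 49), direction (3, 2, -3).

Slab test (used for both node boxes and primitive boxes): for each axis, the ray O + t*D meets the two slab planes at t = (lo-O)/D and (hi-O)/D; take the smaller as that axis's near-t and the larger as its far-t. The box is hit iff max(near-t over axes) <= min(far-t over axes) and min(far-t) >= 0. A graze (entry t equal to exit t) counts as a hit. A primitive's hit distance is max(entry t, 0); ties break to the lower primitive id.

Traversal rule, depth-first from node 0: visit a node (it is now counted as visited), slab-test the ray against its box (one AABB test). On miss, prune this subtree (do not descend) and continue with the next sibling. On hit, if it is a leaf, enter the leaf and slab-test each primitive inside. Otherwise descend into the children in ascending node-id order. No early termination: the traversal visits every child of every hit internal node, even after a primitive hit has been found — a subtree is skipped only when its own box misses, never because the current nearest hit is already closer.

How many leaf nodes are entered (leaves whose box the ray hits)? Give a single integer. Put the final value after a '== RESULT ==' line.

Walk:
N0 x:[34/3,70/3] y:[6,26] z:[29/3,23] -> hit [34/3,23], descend [7, 9, 16, 17]
  N7 x:[16,70/3] y:[39/2,26] z:[29/3,53/3] -> miss, prune
  N9 x:[38/3,64/3] y:[21/2,41/2] z:[37/3,64/3] -> hit [38/3,41/2], descend [1, 2, 10, 13]
    N1 x:[55/3,59/3] y:[21/2,13] z:[62/3,64/3] -> miss, prune
    N2 x:[40/3,64/3] y:[25/2,19] z:[37/3,49/3] -> hit [40/3,49/3], descend [12, 26]
      N12 x:[40/3,15] y:[25/2,13] z:[47/3,49/3] -> miss, prune
      N26 x:[61/3,64/3] y:[33/2,19] z:[37/3,40/3] -> miss, prune
    N10 x:[38/3,44/3] y:[18,41/2] z:[61/3,21] -> miss, prune
    N13 x:[17,55/3] y:[33/2,35/2] z:[62/3,64/3] -> miss, prune
  N16 x:[34/3,50/3] y:[6,41/2] z:[21,23] -> miss, prune
  N17 x:[13,67/3] y:[19,26] z:[55/3,23] -> hit [19,67/3], descend [3, 20, 21, 22]
    N3 x:[13,43/3] y:[24,26] z:[55/3,20] -> miss, prune
    N20 x:[17,67/3] y:[39/2,24] z:[61/3,23] -> hit [61/3,67/3], descend [8, 19]
      N8 x:[62/3,67/3] y:[21,24] z:[61/3,22] -> hit [21,22] leaf, test {P4@t=21}
      N19 x:[17,53/3] y:[39/2,20] z:[22,23] -> miss, prune
    N21 x:[46/3,47/3] y:[39/2,43/2] z:[55/3,19] -> miss, prune
    N22 x:[14,44/3] y:[19,41/2] z:[19,20] -> miss, prune

17 AABB tests over nodes [0, 7, 9, 1, 2, 12, 26, 10, 13, 16, 17, 3, 20, 8, 19, 21, 22]; 1 leaf entered; closest P4.

== RESULT ==
1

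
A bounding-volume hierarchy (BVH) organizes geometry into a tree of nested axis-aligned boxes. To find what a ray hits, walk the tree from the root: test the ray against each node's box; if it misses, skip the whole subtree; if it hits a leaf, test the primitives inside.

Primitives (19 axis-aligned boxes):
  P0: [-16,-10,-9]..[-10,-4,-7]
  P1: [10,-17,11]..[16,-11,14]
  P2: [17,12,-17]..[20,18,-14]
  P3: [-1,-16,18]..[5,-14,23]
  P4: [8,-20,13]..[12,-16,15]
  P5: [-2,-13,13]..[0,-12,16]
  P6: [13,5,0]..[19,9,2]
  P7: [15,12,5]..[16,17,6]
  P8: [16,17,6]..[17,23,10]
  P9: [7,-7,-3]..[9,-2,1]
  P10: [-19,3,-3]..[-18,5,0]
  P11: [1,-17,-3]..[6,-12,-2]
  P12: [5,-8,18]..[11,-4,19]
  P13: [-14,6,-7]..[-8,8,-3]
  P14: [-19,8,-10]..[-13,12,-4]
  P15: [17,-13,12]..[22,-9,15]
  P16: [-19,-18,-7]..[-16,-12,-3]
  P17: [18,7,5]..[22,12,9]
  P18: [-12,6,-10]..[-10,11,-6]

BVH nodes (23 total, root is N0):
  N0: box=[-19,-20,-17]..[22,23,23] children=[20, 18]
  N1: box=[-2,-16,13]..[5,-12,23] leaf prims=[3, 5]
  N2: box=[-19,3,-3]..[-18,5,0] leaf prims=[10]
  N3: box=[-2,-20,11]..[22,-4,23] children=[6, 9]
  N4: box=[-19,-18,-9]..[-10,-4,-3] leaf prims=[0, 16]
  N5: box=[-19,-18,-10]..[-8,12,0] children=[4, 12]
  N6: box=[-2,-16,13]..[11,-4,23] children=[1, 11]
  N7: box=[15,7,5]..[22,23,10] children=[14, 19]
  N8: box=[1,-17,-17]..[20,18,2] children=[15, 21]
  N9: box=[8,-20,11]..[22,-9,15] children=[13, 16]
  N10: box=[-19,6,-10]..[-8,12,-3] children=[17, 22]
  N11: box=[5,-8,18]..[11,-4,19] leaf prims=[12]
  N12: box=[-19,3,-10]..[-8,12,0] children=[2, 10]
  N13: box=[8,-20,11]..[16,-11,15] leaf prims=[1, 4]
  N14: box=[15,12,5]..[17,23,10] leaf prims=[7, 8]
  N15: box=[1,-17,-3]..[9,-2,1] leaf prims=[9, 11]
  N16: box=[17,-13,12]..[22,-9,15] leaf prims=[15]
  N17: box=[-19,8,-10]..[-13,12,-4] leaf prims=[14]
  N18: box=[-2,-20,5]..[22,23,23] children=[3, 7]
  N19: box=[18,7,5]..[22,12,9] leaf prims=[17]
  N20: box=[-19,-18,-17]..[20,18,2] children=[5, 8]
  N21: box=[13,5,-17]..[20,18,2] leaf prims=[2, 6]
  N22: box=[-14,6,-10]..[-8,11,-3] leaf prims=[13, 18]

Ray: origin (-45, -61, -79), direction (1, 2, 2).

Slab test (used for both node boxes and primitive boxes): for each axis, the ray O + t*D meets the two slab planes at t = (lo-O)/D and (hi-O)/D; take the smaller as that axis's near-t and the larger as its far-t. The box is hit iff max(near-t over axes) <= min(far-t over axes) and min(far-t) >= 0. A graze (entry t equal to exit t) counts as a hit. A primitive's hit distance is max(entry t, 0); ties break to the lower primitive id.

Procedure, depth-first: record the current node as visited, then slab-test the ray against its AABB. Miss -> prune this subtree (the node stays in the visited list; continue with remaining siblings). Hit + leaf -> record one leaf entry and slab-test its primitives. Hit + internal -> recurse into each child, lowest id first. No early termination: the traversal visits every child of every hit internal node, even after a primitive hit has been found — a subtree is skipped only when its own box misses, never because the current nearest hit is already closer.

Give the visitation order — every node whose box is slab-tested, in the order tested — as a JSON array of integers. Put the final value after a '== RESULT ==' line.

Trace the traversal:
N0 x:[26,67] y:[41/2,42] z:[31,51] -> hit [31,42], descend [18, 20]
  N18 x:[43,67] y:[41/2,42] z:[42,51] -> miss, prune
  N20 x:[26,65] y:[43/2,79/2] z:[31,81/2] -> hit [31,79/2], descend [5, 8]
    N5 x:[26,37] y:[43/2,73/2] z:[69/2,79/2] -> hit [69/2,73/2], descend [4, 12]
      N4 x:[26,35] y:[43/2,57/2] z:[35,38] -> miss, prune
      N12 x:[26,37] y:[32,73/2] z:[69/2,79/2] -> hit [69/2,73/2], descend [2, 10]
        N2 x:[26,27] y:[32,33] z:[38,79/2] -> miss, prune
        N10 x:[26,37] y:[67/2,73/2] z:[69/2,38] -> hit [69/2,73/2], descend [17, 22]
          N17 x:[26,32] y:[69/2,73/2] z:[69/2,75/2] -> miss, prune
          N22 x:[31,37] y:[67/2,36] z:[69/2,38] -> hit [69/2,36] leaf, test {P13(miss), P18@t=69/2}
    N8 x:[46,65] y:[22,79/2] z:[31,81/2] -> miss, prune

order=[0, 18, 20, 5, 4, 12, 2, 10, 17, 22, 8]  |boxes|=11  |leaves|=1  hit=P18

== RESULT ==
[0, 18, 20, 5, 4, 12, 2, 10, 17, 22, 8]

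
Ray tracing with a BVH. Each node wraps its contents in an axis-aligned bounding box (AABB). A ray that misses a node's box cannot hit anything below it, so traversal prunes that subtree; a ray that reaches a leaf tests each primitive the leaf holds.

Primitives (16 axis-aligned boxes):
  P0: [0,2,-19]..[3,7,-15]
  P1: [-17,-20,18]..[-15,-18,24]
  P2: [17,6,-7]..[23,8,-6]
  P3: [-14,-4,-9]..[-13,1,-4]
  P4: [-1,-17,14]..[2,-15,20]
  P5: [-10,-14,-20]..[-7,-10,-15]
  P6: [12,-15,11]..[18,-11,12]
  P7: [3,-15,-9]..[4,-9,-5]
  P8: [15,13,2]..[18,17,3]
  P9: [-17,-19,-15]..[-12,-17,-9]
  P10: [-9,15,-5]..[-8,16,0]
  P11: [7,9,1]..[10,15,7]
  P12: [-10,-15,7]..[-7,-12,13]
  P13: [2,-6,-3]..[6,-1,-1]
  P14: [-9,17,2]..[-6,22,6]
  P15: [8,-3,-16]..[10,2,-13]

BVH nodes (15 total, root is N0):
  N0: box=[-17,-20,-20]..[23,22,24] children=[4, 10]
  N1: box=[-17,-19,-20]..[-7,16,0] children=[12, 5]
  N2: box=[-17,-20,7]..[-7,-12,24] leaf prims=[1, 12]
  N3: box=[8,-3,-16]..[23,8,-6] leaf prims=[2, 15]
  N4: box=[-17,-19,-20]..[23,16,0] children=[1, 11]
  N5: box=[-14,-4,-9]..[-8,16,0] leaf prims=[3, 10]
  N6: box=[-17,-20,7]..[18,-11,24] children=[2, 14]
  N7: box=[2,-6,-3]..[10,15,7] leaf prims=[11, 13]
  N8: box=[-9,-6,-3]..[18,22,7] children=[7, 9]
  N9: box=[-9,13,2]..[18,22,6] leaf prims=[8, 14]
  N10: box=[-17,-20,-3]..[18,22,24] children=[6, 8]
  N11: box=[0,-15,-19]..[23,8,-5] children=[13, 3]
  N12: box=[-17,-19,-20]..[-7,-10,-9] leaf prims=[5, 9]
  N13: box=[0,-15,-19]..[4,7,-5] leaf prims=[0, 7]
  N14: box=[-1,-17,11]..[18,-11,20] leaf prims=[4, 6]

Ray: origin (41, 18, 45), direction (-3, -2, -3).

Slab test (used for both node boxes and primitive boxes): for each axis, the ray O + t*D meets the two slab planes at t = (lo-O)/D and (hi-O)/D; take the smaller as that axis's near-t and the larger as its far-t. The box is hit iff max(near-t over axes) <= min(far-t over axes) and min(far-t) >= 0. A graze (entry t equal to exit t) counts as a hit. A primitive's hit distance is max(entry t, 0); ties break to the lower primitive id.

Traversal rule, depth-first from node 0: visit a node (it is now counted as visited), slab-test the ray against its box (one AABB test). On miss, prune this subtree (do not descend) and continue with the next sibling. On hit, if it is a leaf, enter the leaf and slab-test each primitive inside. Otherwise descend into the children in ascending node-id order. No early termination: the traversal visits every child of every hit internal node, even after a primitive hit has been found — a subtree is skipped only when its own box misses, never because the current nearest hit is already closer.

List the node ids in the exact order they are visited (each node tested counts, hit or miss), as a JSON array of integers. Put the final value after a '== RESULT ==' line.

Traverse from the root:
N0 x:[6,58/3] y:[-2,19] z:[7,65/3] -> hit [7,19], descend [4, 10]
  N4 x:[6,58/3] y:[1,37/2] z:[15,65/3] -> hit [15,37/2], descend [1, 11]
    N1 x:[16,58/3] y:[1,37/2] z:[15,65/3] -> hit [16,37/2], descend [5, 12]
      N5 x:[49/3,55/3] y:[1,11] z:[15,18] -> miss, prune
      N12 x:[16,58/3] y:[14,37/2] z:[18,65/3] -> hit [18,37/2] leaf, test {P5(miss), P9@t=18}
    N11 x:[6,41/3] y:[5,33/2] z:[50/3,64/3] -> miss, prune
  N10 x:[23/3,58/3] y:[-2,19] z:[7,16] -> hit [23/3,16], descend [6, 8]
    N6 x:[23/3,58/3] y:[29/2,19] z:[7,38/3] -> miss, prune
    N8 x:[23/3,50/3] y:[-2,12] z:[38/3,16] -> miss, prune

Summary -> nodes [0, 4, 1, 5, 12, 11, 10, 6, 8]; box-tests=9; leaf-entries=1; first=P9

== RESULT ==
[0, 4, 1, 5, 12, 11, 10, 6, 8]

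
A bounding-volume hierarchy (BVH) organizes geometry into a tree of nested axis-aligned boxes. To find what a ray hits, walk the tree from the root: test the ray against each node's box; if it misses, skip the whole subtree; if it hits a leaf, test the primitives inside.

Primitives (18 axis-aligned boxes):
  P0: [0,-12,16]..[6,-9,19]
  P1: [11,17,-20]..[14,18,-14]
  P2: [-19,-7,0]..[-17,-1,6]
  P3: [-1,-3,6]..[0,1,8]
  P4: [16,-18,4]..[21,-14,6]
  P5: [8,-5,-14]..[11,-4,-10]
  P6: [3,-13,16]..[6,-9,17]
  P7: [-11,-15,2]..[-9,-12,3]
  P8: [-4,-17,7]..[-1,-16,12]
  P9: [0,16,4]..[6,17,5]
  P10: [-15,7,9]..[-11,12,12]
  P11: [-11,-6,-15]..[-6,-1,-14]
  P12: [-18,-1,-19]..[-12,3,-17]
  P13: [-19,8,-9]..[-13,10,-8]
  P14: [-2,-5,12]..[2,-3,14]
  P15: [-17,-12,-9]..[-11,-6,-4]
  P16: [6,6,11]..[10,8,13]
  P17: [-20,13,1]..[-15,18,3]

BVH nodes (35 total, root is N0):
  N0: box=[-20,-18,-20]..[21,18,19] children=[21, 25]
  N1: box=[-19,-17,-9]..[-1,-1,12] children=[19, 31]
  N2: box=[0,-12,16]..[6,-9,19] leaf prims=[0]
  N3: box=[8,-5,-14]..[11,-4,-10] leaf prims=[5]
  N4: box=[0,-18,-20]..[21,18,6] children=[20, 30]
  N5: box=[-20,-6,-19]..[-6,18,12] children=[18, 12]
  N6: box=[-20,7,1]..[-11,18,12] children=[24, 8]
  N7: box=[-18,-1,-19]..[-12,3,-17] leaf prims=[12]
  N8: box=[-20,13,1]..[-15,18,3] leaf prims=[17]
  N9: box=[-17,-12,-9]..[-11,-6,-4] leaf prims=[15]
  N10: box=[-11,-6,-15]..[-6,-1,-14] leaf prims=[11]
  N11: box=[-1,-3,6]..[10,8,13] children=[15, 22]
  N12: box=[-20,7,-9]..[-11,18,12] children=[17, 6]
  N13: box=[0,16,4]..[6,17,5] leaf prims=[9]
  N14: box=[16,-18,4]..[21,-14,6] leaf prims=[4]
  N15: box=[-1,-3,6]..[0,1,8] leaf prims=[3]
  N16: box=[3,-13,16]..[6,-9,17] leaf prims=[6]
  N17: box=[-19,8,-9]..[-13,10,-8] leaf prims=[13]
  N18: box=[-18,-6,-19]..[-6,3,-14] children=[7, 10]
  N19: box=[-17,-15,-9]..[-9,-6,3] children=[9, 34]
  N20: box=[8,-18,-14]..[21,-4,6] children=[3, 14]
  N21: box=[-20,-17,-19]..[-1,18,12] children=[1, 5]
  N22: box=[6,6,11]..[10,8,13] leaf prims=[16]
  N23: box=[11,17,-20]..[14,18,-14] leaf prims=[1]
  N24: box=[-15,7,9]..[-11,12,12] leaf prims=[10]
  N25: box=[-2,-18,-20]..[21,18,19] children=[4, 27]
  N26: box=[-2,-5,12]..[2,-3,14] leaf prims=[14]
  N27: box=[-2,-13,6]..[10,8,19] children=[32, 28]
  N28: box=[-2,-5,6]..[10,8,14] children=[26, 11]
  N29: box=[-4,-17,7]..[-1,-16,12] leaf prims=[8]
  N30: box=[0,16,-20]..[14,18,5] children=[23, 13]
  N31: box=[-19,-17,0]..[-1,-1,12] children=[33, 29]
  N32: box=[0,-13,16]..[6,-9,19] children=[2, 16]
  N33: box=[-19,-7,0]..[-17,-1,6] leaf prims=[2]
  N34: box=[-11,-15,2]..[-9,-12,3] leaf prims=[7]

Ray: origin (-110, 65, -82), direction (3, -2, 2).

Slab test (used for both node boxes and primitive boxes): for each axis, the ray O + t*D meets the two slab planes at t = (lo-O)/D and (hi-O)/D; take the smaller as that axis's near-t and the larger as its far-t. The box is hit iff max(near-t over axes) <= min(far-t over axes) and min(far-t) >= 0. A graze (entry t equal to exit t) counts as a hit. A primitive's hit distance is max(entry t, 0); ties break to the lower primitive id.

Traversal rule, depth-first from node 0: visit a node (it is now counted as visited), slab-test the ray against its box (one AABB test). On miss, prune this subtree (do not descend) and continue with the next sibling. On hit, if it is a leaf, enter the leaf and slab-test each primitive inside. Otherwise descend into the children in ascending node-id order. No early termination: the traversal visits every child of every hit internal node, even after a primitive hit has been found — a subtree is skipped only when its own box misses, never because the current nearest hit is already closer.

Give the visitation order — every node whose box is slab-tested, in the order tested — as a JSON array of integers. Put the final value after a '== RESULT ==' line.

Trace the traversal:
N0 x:[30,131/3] y:[47/2,83/2] z:[31,101/2] -> hit [31,83/2], descend [21, 25]
  N21 x:[30,109/3] y:[47/2,41] z:[63/2,47] -> hit [63/2,109/3], descend [1, 5]
    N1 x:[91/3,109/3] y:[33,41] z:[73/2,47] -> miss, prune
    N5 x:[30,104/3] y:[47/2,71/2] z:[63/2,47] -> hit [63/2,104/3], descend [12, 18]
      N12 x:[30,33] y:[47/2,29] z:[73/2,47] -> miss, prune
      N18 x:[92/3,104/3] y:[31,71/2] z:[63/2,34] -> hit [63/2,34], descend [7, 10]
        N7 x:[92/3,98/3] y:[31,33] z:[63/2,65/2] -> hit [63/2,65/2] leaf, test {P12@t=63/2}
        N10 x:[33,104/3] y:[33,71/2] z:[67/2,34] -> hit [67/2,34] leaf, test {P11@t=67/2}
  N25 x:[36,131/3] y:[47/2,83/2] z:[31,101/2] -> hit [36,83/2], descend [4, 27]
    N4 x:[110/3,131/3] y:[47/2,83/2] z:[31,44] -> hit [110/3,83/2], descend [20, 30]
      N20 x:[118/3,131/3] y:[69/2,83/2] z:[34,44] -> hit [118/3,83/2], descend [3, 14]
        N3 x:[118/3,121/3] y:[69/2,35] z:[34,36] -> miss, prune
        N14 x:[42,131/3] y:[79/2,83/2] z:[43,44] -> miss, prune
      N30 x:[110/3,124/3] y:[47/2,49/2] z:[31,87/2] -> miss, prune
    N27 x:[36,40] y:[57/2,39] z:[44,101/2] -> miss, prune

order=[0, 21, 1, 5, 12, 18, 7, 10, 25, 4, 20, 3, 14, 30, 27]  |boxes|=15  |leaves|=2  hit=P12

== RESULT ==
[0, 21, 1, 5, 12, 18, 7, 10, 25, 4, 20, 3, 14, 30, 27]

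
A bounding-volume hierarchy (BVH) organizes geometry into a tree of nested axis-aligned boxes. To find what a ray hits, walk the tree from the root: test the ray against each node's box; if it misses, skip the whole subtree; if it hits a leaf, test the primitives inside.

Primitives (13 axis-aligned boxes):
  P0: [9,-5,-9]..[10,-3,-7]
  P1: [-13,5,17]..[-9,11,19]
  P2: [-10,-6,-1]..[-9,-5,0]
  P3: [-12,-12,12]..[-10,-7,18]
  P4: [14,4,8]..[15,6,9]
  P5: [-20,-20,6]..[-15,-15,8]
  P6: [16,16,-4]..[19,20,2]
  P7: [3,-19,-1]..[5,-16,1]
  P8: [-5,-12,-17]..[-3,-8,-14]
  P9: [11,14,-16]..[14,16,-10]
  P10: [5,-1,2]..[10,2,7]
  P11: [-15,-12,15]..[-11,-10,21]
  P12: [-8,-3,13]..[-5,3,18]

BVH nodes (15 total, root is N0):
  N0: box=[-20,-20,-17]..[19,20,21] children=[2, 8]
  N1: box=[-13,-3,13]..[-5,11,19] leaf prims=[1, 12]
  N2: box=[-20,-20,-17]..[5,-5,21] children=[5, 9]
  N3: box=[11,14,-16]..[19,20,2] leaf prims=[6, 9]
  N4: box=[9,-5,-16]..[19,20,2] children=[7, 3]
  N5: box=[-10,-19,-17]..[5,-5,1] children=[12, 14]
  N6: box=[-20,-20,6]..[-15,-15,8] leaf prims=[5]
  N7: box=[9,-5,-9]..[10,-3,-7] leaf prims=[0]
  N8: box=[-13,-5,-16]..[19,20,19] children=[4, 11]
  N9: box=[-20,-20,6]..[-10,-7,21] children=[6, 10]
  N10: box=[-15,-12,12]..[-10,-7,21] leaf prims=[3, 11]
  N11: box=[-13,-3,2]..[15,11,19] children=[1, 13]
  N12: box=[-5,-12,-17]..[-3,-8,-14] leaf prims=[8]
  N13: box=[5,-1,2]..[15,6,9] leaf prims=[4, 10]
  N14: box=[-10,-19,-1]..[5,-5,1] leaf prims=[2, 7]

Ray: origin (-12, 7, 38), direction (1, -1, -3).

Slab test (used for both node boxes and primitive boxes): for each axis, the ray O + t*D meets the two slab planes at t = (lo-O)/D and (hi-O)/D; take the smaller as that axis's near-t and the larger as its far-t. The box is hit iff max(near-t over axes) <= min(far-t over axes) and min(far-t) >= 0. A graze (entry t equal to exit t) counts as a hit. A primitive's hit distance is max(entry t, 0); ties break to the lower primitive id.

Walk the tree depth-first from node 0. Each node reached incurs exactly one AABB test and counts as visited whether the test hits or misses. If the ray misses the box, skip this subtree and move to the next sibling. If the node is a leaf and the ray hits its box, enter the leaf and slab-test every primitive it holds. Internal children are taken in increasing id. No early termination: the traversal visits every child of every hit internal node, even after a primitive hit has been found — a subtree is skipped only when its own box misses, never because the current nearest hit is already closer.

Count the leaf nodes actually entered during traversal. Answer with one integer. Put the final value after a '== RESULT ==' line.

Walk:
N0 x:[-8,31] y:[-13,27] z:[17/3,55/3] -> hit [17/3,55/3], descend [2, 8]
  N2 x:[-8,17] y:[12,27] z:[17/3,55/3] -> hit [12,17], descend [5, 9]
    N5 x:[2,17] y:[12,26] z:[37/3,55/3] -> hit [37/3,17], descend [12, 14]
      N12 x:[7,9] y:[15,19] z:[52/3,55/3] -> miss, prune
      N14 x:[2,17] y:[12,26] z:[37/3,13] -> hit [37/3,13] leaf, test {P2(miss), P7(miss)}
    N9 x:[-8,2] y:[14,27] z:[17/3,32/3] -> miss, prune
  N8 x:[-1,31] y:[-13,12] z:[19/3,18] -> hit [19/3,12], descend [4, 11]
    N4 x:[21,31] y:[-13,12] z:[12,18] -> miss, prune
    N11 x:[-1,27] y:[-4,10] z:[19/3,12] -> hit [19/3,10], descend [1, 13]
      N1 x:[-1,7] y:[-4,10] z:[19/3,25/3] -> hit [19/3,7] leaf, test {P1(miss), P12@t=20/3}
      N13 x:[17,27] y:[1,8] z:[29/3,12] -> miss, prune

order=[0, 2, 5, 12, 14, 9, 8, 4, 11, 1, 13]  |boxes|=11  |leaves|=2  hit=P12

== RESULT ==
2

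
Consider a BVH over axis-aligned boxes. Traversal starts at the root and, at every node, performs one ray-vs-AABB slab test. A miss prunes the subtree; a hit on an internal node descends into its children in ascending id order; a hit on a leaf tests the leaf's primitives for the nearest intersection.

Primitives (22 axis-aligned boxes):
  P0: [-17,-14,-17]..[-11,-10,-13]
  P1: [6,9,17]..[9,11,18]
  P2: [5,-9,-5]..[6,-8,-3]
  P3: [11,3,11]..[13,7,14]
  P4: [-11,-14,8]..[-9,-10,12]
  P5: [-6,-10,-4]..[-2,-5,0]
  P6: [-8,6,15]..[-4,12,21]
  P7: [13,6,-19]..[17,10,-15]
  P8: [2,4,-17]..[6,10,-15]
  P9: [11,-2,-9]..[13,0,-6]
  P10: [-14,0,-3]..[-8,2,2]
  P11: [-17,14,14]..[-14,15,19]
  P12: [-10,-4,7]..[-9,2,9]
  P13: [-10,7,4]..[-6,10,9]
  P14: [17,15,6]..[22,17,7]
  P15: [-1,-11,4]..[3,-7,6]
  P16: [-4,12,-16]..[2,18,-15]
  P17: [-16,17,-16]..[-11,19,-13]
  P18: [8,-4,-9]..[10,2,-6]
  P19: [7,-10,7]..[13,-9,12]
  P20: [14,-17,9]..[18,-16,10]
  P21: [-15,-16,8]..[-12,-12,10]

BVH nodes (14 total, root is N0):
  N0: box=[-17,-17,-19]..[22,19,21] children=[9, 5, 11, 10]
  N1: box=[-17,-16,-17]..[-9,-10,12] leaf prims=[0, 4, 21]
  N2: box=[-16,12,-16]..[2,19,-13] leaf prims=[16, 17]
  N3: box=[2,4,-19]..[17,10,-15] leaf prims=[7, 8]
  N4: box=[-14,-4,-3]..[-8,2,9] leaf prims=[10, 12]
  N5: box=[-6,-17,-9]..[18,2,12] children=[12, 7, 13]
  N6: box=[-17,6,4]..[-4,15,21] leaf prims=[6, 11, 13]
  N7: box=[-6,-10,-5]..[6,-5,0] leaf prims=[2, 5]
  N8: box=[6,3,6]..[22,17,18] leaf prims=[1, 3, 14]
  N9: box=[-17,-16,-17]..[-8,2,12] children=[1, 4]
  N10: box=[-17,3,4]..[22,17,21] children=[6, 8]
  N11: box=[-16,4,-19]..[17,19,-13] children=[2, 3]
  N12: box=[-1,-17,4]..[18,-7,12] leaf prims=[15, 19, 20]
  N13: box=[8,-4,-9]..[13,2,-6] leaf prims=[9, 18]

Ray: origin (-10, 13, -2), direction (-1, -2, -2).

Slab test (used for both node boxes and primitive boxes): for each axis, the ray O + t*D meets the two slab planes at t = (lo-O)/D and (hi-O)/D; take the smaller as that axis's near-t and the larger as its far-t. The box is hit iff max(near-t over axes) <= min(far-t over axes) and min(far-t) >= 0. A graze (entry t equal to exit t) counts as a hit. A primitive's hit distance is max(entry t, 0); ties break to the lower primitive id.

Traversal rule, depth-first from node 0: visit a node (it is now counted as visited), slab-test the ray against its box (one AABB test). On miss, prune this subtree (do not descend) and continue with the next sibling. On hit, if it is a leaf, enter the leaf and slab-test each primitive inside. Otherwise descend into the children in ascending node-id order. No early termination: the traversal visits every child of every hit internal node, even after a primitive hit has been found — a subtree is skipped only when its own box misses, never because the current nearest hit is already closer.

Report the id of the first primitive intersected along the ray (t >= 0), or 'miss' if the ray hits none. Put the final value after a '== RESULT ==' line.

Trace the traversal:
N0 x:[-32,7] y:[-3,15] z:[-23/2,17/2] -> hit [-3,7], descend [5, 9, 10, 11]
  N5 x:[-28,-4] y:[11/2,15] z:[-7,7/2] -> miss, prune
  N9 x:[-2,7] y:[11/2,29/2] z:[-7,15/2] -> hit [11/2,7], descend [1, 4]
    N1 x:[-1,7] y:[23/2,29/2] z:[-7,15/2] -> miss, prune
    N4 x:[-2,4] y:[11/2,17/2] z:[-11/2,1/2] -> miss, prune
  N10 x:[-32,7] y:[-2,5] z:[-23/2,-3] -> miss, prune
  N11 x:[-27,6] y:[-3,9/2] z:[11/2,17/2] -> miss, prune

Visited [0, 5, 9, 1, 4, 10, 11]. Tests: 7 box, 0 leaf. Nearest: miss.

== RESULT ==
miss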